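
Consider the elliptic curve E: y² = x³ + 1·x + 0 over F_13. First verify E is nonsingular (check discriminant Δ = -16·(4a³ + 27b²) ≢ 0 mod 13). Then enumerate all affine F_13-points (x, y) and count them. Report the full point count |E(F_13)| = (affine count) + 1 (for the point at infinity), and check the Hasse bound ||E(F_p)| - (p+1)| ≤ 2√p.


Affine points = {(0, 0), (2, 6), (2, 7), (3, 2), (3, 11), (4, 4), (4, 9), (5, 0), (6, 1), (6, 12), (7, 5), (7, 8), (8, 0), (9, 6), (9, 7), (10, 3), (10, 10), (11, 4), (11, 9)}; affine count = 19; |E(F_13)| = 20.

Discriminant check: Δ ∝ 4a³ + 27b² = 4·1³ + 27·0² = 4·1 + 27·0 ≡ 4 (mod 13). Nonzero ⇒ E is nonsingular.
For each x ∈ F_13, compute rhs = x³ + 1·x + 0 mod 13, then count y ∈ F_13 with y² ≡ rhs.
  x = 0: rhs = 0, matching y values: 0 (1 points).
  x = 1: rhs = 2, matching y values: none (0 points).
  x = 2: rhs = 10, matching y values: 6, 7 (2 points).
  x = 3: rhs = 4, matching y values: 2, 11 (2 points).
  x = 4: rhs = 3, matching y values: 4, 9 (2 points).
  x = 5: rhs = 0, matching y values: 0 (1 points).
  x = 6: rhs = 1, matching y values: 1, 12 (2 points).
  x = 7: rhs = 12, matching y values: 5, 8 (2 points).
  x = 8: rhs = 0, matching y values: 0 (1 points).
  x = 9: rhs = 10, matching y values: 6, 7 (2 points).
  x = 10: rhs = 9, matching y values: 3, 10 (2 points).
  x = 11: rhs = 3, matching y values: 4, 9 (2 points).
  x = 12: rhs = 11, matching y values: none (0 points).
Total affine count: 19.
Full point count |E(F_13)| = 19 + 1 = 20.
Hasse bound: |20 − (13+1)| = |6| = 6 ≤ 2√13 ≈ 7.2111 ✓.


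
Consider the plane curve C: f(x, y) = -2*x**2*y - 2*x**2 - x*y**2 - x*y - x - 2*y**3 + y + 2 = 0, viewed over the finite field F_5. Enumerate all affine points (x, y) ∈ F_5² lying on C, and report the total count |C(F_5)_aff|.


Affine F_5-points: {(1, 2), (1, 3), (2, 2), (3, 3), (3, 4), (4, 1)}; count = 6.

For each of the 25 pairs (x, y) ∈ F_5², evaluate f(x, y) mod 5. Record the zeros.
  x = 0: [0↦2, 1↦1, 2↦3, 3↦1, 4↦3]  zeros at y ∈ ∅
  x = 1: [0↦4, 1↦4, 2↦0, 3↦0, 4↦2]  zeros at y ∈ {2, 3}
  x = 2: [0↦2, 1↦4, 2↦0, 3↦3, 4↦1]  zeros at y ∈ {2}
  x = 3: [0↦1, 1↦1, 2↦3, 3↦0, 4↦0]  zeros at y ∈ {3, 4}
  x = 4: [0↦1, 1↦0, 2↦4, 3↦1, 4↦4]  zeros at y ∈ {1}
Collecting zeros: affine points = {(1, 2), (1, 3), (2, 2), (3, 3), (3, 4), (4, 1)}.
Total count |C(F_5)_aff| = 6.


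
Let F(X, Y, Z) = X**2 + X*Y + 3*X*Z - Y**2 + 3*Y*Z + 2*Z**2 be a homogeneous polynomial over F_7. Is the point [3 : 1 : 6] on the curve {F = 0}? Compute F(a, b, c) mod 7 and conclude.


F(3,1,6) ≡ 1 (mod 7); P is NOT on the curve.

Evaluate F(3, 1, 6) term-by-term (mod 7).
  X**2 ↦ 1·9·1·1 = 9
  X*Y ↦ 1·3·1·1 = 3
  3*X*Z ↦ 3·3·1·6 = 54
  -Y**2 ↦ -1·1·1·1 = -1
  3*Y*Z ↦ 3·1·1·6 = 18
  2*Z**2 ↦ 2·1·1·36 = 72
Sum: F(3, 1, 6) = (9) + (3) + (54) + (-1) + (18) + (72) = 155.
Reducing mod 7: 155 ≡ 1 (mod 7).
Since F(a, b, c) ≡ 1 ≠ 0 (mod 7), P does NOT lie on the curve.


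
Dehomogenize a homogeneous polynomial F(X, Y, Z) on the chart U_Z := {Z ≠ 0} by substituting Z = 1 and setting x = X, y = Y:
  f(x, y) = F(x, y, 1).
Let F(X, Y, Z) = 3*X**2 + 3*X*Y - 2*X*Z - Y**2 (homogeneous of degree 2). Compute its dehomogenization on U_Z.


f(x, y) = 3*x**2 + 3*x*y - 2*x - y**2

On U_Z we set Z = 1. Each monomial c·X^i·Y^j·Z^k in F becomes c·x^i·y^j·1^k = c·x^i·y^j.
Substituting Z = 1: F(X, Y, 1) = 3*x**2 + 3*x*y - 2*x - y**2.
Note: deg(f) ≤ deg(F) = 2; strict inequality happens when F is divisible by Z (lost terms).


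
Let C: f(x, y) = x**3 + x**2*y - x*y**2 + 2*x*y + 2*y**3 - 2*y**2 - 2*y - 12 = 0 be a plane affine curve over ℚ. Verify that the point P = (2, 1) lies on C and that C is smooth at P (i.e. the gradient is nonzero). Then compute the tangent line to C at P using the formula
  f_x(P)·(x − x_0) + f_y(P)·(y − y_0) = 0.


Tangent line at P: 17*x + 4*y - 38 = 0.

Step 1: f(2, 1) = 0, so P lies on C.
Step 2: partial derivatives
  f_x(x, y) = 3*x**2 + 2*x*y - y**2 + 2*y, f_y(x, y) = x**2 - 2*x*y + 2*x + 6*y**2 - 4*y - 2.
  f_x(P) = 17, f_y(P) = 4 (gradient nonzero, so P is smooth).
Step 3: tangent line at P: 17·(x − 2) + 4·(y − 1) = 0.
Expanding: 17*x + 4*y - 38 = 0.


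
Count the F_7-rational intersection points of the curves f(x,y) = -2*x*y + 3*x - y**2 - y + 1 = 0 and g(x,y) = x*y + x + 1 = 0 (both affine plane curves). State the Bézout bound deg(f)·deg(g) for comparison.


Common zeros: {(2, 2)}; count = 1; Bézout bound = 4.

deg(f) = 2, deg(g) = 2, so Bézout bound = 4.
Scan x ∈ F_7. For each x, list the y ∈ F_7 with f(x, y) ≡ 0 and those with g(x, y) ≡ 0 (mod 7); the common zeros in that column are the intersection.
  x = 0: f ≡ 0 at y ∈ ∅; g ≡ 0 at y ∈ ∅; common: ∅.
  x = 1: f ≡ 0 at y ∈ {1, 3}; g ≡ 0 at y ∈ {5}; common: ∅.
  x = 2: f ≡ 0 at y ∈ {0, 2}; g ≡ 0 at y ∈ {2}; common: {2}.
  x = 3: f ≡ 0 at y ∈ ∅; g ≡ 0 at y ∈ {1}; common: ∅.
  x = 4: f ≡ 0 at y ∈ {6}; g ≡ 0 at y ∈ {4}; common: ∅.
  x = 5: f ≡ 0 at y ∈ ∅; g ≡ 0 at y ∈ {3}; common: ∅.
  x = 6: f ≡ 0 at y ∈ {4}; g ≡ 0 at y ∈ {0}; common: ∅.
Collecting: common zeros = {(2, 2)}, so the count is 1.
Comparison with the Bézout bound: 1 ≤ 4 = deg(f)·deg(g), as expected for curves with no common component (the affine F_7-count falls short of the bound because intersections may lie at infinity, over extension fields, or carry multiplicity).


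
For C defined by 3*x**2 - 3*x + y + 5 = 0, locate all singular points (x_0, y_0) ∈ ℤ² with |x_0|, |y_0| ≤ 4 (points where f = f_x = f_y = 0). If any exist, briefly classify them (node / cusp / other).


No singular points in the scanned grid; C is smooth there.

Compute partial derivatives:
  f_x = 6*x - 3.
  f_y = 1.
f_y = 1 is a nonzero constant, so f_y never vanishes: no point (x, y) can satisfy f = f_x = f_y = 0. In particular no (x, y) ∈ {−4, ..., 4}² is singular; the curve is smooth.


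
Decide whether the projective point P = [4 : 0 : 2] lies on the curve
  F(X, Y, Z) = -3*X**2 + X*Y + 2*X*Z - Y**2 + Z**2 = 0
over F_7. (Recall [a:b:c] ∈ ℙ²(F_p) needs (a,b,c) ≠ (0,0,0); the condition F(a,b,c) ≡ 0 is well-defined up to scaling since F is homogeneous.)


F(4,0,2) ≡ 0 (mod 7); P is on the curve.

Evaluate F(4, 0, 2) term-by-term (mod 7).
  -3*X**2 ↦ -3·16·1·1 = -48
  X*Y ↦ 1·4·0·1 = 0
  2*X*Z ↦ 2·4·1·2 = 16
  -Y**2 ↦ -1·1·0·1 = 0
  Z**2 ↦ 1·1·1·4 = 4
Sum: F(4, 0, 2) = (-48) + (0) + (16) + (0) + (4) = -28.
Reducing mod 7: -28 ≡ 0 (mod 7).
Since F(a, b, c) ≡ 0 (mod 7), P lies on the curve.


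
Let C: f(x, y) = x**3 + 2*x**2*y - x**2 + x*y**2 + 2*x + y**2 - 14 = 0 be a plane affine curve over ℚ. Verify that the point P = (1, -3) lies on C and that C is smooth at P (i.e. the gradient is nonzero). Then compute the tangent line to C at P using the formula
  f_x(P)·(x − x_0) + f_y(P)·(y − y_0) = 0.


Tangent line at P: -10*y - 30 = 0.

Step 1: f(1, -3) = 0, so P lies on C.
Step 2: partial derivatives
  f_x(x, y) = 3*x**2 + 4*x*y - 2*x + y**2 + 2, f_y(x, y) = 2*x**2 + 2*x*y + 2*y.
  f_x(P) = 0, f_y(P) = -10 (gradient nonzero, so P is smooth).
Step 3: tangent line at P: 0·(x − 1) + -10·(y − -3) = 0.
Expanding: -10*y - 30 = 0.


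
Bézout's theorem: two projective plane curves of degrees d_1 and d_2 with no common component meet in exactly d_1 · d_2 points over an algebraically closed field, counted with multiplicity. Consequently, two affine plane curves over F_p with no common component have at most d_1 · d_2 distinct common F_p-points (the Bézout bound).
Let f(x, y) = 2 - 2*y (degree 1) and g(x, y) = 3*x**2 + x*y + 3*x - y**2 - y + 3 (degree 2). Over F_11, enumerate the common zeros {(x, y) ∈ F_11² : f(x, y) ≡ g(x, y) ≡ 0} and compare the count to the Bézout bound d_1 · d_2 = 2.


Common zeros: {(7, 1), (10, 1)}; count = 2; Bézout bound = 2.

deg(f) = 1, deg(g) = 2, so Bézout bound = 2.
Scan x ∈ F_11. For each x, list the y ∈ F_11 with f(x, y) ≡ 0 and those with g(x, y) ≡ 0 (mod 11); the common zeros in that column are the intersection.
  x = 0: f ≡ 0 at y ∈ {1}; g ≡ 0 at y ∈ ∅; common: ∅.
  x = 1: f ≡ 0 at y ∈ {1}; g ≡ 0 at y ∈ {3, 8}; common: ∅.
  x = 2: f ≡ 0 at y ∈ {1}; g ≡ 0 at y ∈ ∅; common: ∅.
  x = 3: f ≡ 0 at y ∈ {1}; g ≡ 0 at y ∈ ∅; common: ∅.
  x = 4: f ≡ 0 at y ∈ {1}; g ≡ 0 at y ∈ ∅; common: ∅.
  x = 5: f ≡ 0 at y ∈ {1}; g ≡ 0 at y ∈ {5, 10}; common: ∅.
  x = 6: f ≡ 0 at y ∈ {1}; g ≡ 0 at y ∈ ∅; common: ∅.
  x = 7: f ≡ 0 at y ∈ {1}; g ≡ 0 at y ∈ {1, 5}; common: {1}.
  x = 8: f ≡ 0 at y ∈ {1}; g ≡ 0 at y ∈ {3, 4}; common: ∅.
  x = 9: f ≡ 0 at y ∈ {1}; g ≡ 0 at y ∈ {9, 10}; common: ∅.
  x = 10: f ≡ 0 at y ∈ {1}; g ≡ 0 at y ∈ {1, 8}; common: {1}.
Collecting: common zeros = {(7, 1), (10, 1)}, so the count is 2.
Comparison with the Bézout bound: 2 ≤ 2 = deg(f)·deg(g), as expected for curves with no common component (the bound is attained).


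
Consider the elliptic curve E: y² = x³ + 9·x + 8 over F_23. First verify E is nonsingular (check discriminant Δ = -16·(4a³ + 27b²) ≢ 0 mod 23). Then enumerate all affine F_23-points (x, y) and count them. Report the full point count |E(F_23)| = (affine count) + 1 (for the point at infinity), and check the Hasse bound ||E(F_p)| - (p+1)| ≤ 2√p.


Affine points = {(0, 10), (0, 13), (1, 8), (1, 15), (3, 4), (3, 19), (4, 4), (4, 19), (6, 5), (6, 18), (7, 0), (9, 6), (9, 17), (11, 9), (11, 14), (12, 2), (12, 21), (14, 7), (14, 16), (16, 4), (16, 19), (19, 0), (20, 0)}; affine count = 23; |E(F_23)| = 24.

Discriminant check: Δ ∝ 4a³ + 27b² = 4·9³ + 27·8² = 4·729 + 27·64 ≡ 21 (mod 23). Nonzero ⇒ E is nonsingular.
For each x ∈ F_23, compute rhs = x³ + 9·x + 8 mod 23, then count y ∈ F_23 with y² ≡ rhs.
  x = 0: rhs = 8, matching y values: 10, 13 (2 points).
  x = 1: rhs = 18, matching y values: 8, 15 (2 points).
  x = 2: rhs = 11, matching y values: none (0 points).
  x = 3: rhs = 16, matching y values: 4, 19 (2 points).
  x = 4: rhs = 16, matching y values: 4, 19 (2 points).
  x = 5: rhs = 17, matching y values: none (0 points).
  x = 6: rhs = 2, matching y values: 5, 18 (2 points).
  x = 7: rhs = 0, matching y values: 0 (1 points).
  x = 8: rhs = 17, matching y values: none (0 points).
  x = 9: rhs = 13, matching y values: 6, 17 (2 points).
  x = 10: rhs = 17, matching y values: none (0 points).
  x = 11: rhs = 12, matching y values: 9, 14 (2 points).
  x = 12: rhs = 4, matching y values: 2, 21 (2 points).
  x = 13: rhs = 22, matching y values: none (0 points).
  x = 14: rhs = 3, matching y values: 7, 16 (2 points).
  x = 15: rhs = 22, matching y values: none (0 points).
  x = 16: rhs = 16, matching y values: 4, 19 (2 points).
  x = 17: rhs = 14, matching y values: none (0 points).
  x = 18: rhs = 22, matching y values: none (0 points).
  x = 19: rhs = 0, matching y values: 0 (1 points).
  x = 20: rhs = 0, matching y values: 0 (1 points).
  x = 21: rhs = 5, matching y values: none (0 points).
  x = 22: rhs = 21, matching y values: none (0 points).
Total affine count: 23.
Full point count |E(F_23)| = 23 + 1 = 24.
Hasse bound: |24 − (23+1)| = |0| = 0 ≤ 2√23 ≈ 9.5917 ✓.


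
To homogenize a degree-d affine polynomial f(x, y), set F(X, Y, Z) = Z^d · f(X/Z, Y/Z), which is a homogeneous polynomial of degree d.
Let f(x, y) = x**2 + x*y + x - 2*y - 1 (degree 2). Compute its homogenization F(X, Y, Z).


F(X, Y, Z) = X**2 + X*Y + X*Z - 2*Y*Z - Z**2

deg(f) = 2.
Substitute x = X/Z, y = Y/Z into f, then multiply by Z^2.
  monomial 1·x^2·y^0 ↦ 1·X^2·Y^0·Z^0.
  monomial 1·x^1·y^1 ↦ 1·X^1·Y^1·Z^0.
  monomial 1·x^1·y^0 ↦ 1·X^1·Y^0·Z^1.
  monomial -2·x^0·y^1 ↦ -2·X^0·Y^1·Z^1.
  monomial -1·x^0·y^0 ↦ -1·X^0·Y^0·Z^2.
Collecting: F(X, Y, Z) = X**2 + X*Y + X*Z - 2*Y*Z - Z**2.


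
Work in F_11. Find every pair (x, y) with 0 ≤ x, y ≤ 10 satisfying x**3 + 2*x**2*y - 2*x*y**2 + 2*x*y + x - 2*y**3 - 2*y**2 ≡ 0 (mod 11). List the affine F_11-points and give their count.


Affine F_11-points: {(0, 0), (0, 10), (1, 1), (1, 2), (1, 6), (2, 5), (2, 9), (3, 1), (3, 7), (3, 10), (4, 3), (4, 6), (4, 8), (5, 1), (5, 6), (5, 9), (8, 9), (10, 10)}; count = 18.

For each of the 121 pairs (x, y) ∈ F_11², evaluate f(x, y) mod 11. Record the zeros.
  x = 0: [0↦0, 1↦7, 2↦9, 3↦5, 4↦5, 5↦8, 6↦2, 7↦8, 8↦3, 9↦8, 10↦0]  zeros at y ∈ {0, 10}
  x = 1: [0↦2, 1↦0, 2↦0, 3↦1, 4↦2, 5↦2, 6↦0, 7↦6, 8↦8, 9↦5, 10↦7]  zeros at y ∈ {1, 2, 6}
  x = 2: [0↦10, 1↦3, 2↦5, 3↦4, 4↦10, 5↦0, 6↦6, 7↦5, 8↦7, 9↦0, 10↦5]  zeros at y ∈ {5, 9}
  x = 3: [0↦8, 1↦0, 2↦8, 3↦9, 4↦2, 5↦8, 6↦4, 7↦0, 8↦6, 9↦10, 10↦0]  zeros at y ∈ {1, 7, 10}
  x = 4: [0↦2, 1↦8, 2↦4, 3↦0, 4↦6, 5↦10, 6↦0, 7↦8, 8↦0, 9↦8, 10↦9]  zeros at y ∈ {3, 6, 8}
  x = 5: [0↦9, 1↦0, 2↦10, 3↦5, 4↦6, 5↦1, 6↦0, 7↦2, 8↦6, 9↦0, 10↦5]  zeros at y ∈ {1, 6, 9}
  x = 6: [0↦2, 1↦4, 2↦10, 3↦8, 4↦8, 5↦9, 6↦10, 7↦10, 8↦8, 9↦3, 10↦5]  zeros at y ∈ ∅
  x = 7: [0↦9, 1↦4, 2↦10, 3↦4, 4↦7, 5↦7, 6↦3, 7↦5, 8↦1, 9↦1, 10↦4]  zeros at y ∈ ∅
  x = 8: [0↦3, 1↦6, 2↦5, 3↦10, 4↦9, 5↦1, 6↦7, 7↦4, 8↦2, 9↦0, 10↦8]  zeros at y ∈ {9}
  x = 9: [0↦1, 1↦5, 2↦1, 3↦10, 4↦9, 5↦8, 6↦6, 7↦2, 8↦6, 9↦6, 10↦1]  zeros at y ∈ ∅
  x = 10: [0↦9, 1↦7, 2↦4, 3↦10, 4↦2, 5↦1, 6↦6, 7↦5, 8↦8, 9↦3, 10↦0]  zeros at y ∈ {10}
Collecting zeros: affine points = {(0, 0), (0, 10), (1, 1), (1, 2), (1, 6), (2, 5), (2, 9), (3, 1), (3, 7), (3, 10), (4, 3), (4, 6), (4, 8), (5, 1), (5, 6), (5, 9), (8, 9), (10, 10)}.
Total count |C(F_11)_aff| = 18.


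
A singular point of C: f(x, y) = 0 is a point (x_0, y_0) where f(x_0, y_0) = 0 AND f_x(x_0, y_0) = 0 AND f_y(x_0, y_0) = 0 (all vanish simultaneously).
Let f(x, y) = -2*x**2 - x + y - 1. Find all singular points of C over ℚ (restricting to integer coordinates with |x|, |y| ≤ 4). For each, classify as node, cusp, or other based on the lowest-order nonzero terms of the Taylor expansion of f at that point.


No singular points in the scanned grid; C is smooth there.

Compute partial derivatives:
  f_x = -4*x - 1.
  f_y = 1.
f_y = 1 is a nonzero constant, so f_y never vanishes: no point (x, y) can satisfy f = f_x = f_y = 0. In particular no (x, y) ∈ {−4, ..., 4}² is singular; the curve is smooth.


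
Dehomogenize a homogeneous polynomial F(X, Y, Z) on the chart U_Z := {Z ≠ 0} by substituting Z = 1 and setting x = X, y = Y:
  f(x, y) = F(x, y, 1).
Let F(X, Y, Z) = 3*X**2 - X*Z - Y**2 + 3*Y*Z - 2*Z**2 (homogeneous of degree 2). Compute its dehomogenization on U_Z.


f(x, y) = 3*x**2 - x - y**2 + 3*y - 2

On U_Z we set Z = 1. Each monomial c·X^i·Y^j·Z^k in F becomes c·x^i·y^j·1^k = c·x^i·y^j.
Substituting Z = 1: F(X, Y, 1) = 3*x**2 - x - y**2 + 3*y - 2.
Note: deg(f) ≤ deg(F) = 2; strict inequality happens when F is divisible by Z (lost terms).


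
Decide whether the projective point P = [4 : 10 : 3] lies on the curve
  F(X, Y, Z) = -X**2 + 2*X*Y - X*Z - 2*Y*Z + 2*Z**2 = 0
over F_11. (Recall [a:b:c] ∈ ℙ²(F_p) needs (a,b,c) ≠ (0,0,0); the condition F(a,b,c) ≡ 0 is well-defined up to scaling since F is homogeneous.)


F(4,10,3) ≡ 10 (mod 11); P is NOT on the curve.

Evaluate F(4, 10, 3) term-by-term (mod 11).
  -X**2 ↦ -1·16·1·1 = -16
  2*X*Y ↦ 2·4·10·1 = 80
  -X*Z ↦ -1·4·1·3 = -12
  -2*Y*Z ↦ -2·1·10·3 = -60
  2*Z**2 ↦ 2·1·1·9 = 18
Sum: F(4, 10, 3) = (-16) + (80) + (-12) + (-60) + (18) = 10.
Reducing mod 11: 10 ≡ 10 (mod 11).
Since F(a, b, c) ≡ 10 ≠ 0 (mod 11), P does NOT lie on the curve.


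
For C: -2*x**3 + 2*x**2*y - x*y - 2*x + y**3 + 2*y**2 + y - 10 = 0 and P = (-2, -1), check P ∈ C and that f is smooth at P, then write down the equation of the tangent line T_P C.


Tangent line at P: -17*x + 10*y - 24 = 0.

Step 1: f(-2, -1) = 0, so P lies on C.
Step 2: partial derivatives
  f_x(x, y) = -6*x**2 + 4*x*y - y - 2, f_y(x, y) = 2*x**2 - x + 3*y**2 + 4*y + 1.
  f_x(P) = -17, f_y(P) = 10 (gradient nonzero, so P is smooth).
Step 3: tangent line at P: -17·(x − -2) + 10·(y − -1) = 0.
Expanding: -17*x + 10*y - 24 = 0.


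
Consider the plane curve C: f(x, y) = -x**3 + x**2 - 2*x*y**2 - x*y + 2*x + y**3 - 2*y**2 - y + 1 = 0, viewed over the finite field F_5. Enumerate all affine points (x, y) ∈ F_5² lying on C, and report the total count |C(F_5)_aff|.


Affine F_5-points: {(1, 4), (2, 3), (4, 4)}; count = 3.

For each of the 25 pairs (x, y) ∈ F_5², evaluate f(x, y) mod 5. Record the zeros.
  x = 0: [0↦1, 1↦4, 2↦4, 3↦2, 4↦4]  zeros at y ∈ ∅
  x = 1: [0↦3, 1↦3, 2↦1, 3↦3, 4↦0]  zeros at y ∈ {4}
  x = 2: [0↦1, 1↦3, 2↦4, 3↦0, 4↦2]  zeros at y ∈ {3}
  x = 3: [0↦4, 1↦3, 2↦2, 3↦2, 4↦4]  zeros at y ∈ ∅
  x = 4: [0↦1, 1↦2, 2↦4, 3↦3, 4↦0]  zeros at y ∈ {4}
Collecting zeros: affine points = {(1, 4), (2, 3), (4, 4)}.
Total count |C(F_5)_aff| = 3.


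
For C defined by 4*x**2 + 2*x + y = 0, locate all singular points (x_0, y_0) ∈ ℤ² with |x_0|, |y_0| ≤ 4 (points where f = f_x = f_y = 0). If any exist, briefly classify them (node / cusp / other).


No singular points in the scanned grid; C is smooth there.

Compute partial derivatives:
  f_x = 8*x + 2.
  f_y = 1.
f_y = 1 is a nonzero constant, so f_y never vanishes: no point (x, y) can satisfy f = f_x = f_y = 0. In particular no (x, y) ∈ {−4, ..., 4}² is singular; the curve is smooth.


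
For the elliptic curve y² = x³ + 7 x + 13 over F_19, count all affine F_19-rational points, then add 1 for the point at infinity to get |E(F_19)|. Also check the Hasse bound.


Affine points = {(2, 4), (2, 15), (3, 2), (3, 17), (6, 9), (6, 10), (7, 5), (7, 14), (8, 7), (8, 12), (9, 8), (9, 11), (10, 0), (12, 1), (12, 18), (14, 9), (14, 10), (15, 4), (15, 15), (18, 9), (18, 10)}; affine count = 21; |E(F_19)| = 22.

Discriminant check: Δ ∝ 4a³ + 27b² = 4·7³ + 27·13² = 4·343 + 27·169 ≡ 7 (mod 19). Nonzero ⇒ E is nonsingular.
For each x ∈ F_19, compute rhs = x³ + 7·x + 13 mod 19, then count y ∈ F_19 with y² ≡ rhs.
  x = 0: rhs = 13, matching y values: none (0 points).
  x = 1: rhs = 2, matching y values: none (0 points).
  x = 2: rhs = 16, matching y values: 4, 15 (2 points).
  x = 3: rhs = 4, matching y values: 2, 17 (2 points).
  x = 4: rhs = 10, matching y values: none (0 points).
  x = 5: rhs = 2, matching y values: none (0 points).
  x = 6: rhs = 5, matching y values: 9, 10 (2 points).
  x = 7: rhs = 6, matching y values: 5, 14 (2 points).
  x = 8: rhs = 11, matching y values: 7, 12 (2 points).
  x = 9: rhs = 7, matching y values: 8, 11 (2 points).
  x = 10: rhs = 0, matching y values: 0 (1 points).
  x = 11: rhs = 15, matching y values: none (0 points).
  x = 12: rhs = 1, matching y values: 1, 18 (2 points).
  x = 13: rhs = 2, matching y values: none (0 points).
  x = 14: rhs = 5, matching y values: 9, 10 (2 points).
  x = 15: rhs = 16, matching y values: 4, 15 (2 points).
  x = 16: rhs = 3, matching y values: none (0 points).
  x = 17: rhs = 10, matching y values: none (0 points).
  x = 18: rhs = 5, matching y values: 9, 10 (2 points).
Total affine count: 21.
Full point count |E(F_19)| = 21 + 1 = 22.
Hasse bound: |22 − (19+1)| = |2| = 2 ≤ 2√19 ≈ 8.7178 ✓.


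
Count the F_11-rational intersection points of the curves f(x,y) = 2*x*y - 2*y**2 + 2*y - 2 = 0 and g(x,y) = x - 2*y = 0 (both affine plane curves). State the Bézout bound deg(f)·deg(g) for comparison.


Common zeros: {(3, 7), (6, 3)}; count = 2; Bézout bound = 2.

deg(f) = 2, deg(g) = 1, so Bézout bound = 2.
Scan x ∈ F_11. For each x, list the y ∈ F_11 with f(x, y) ≡ 0 and those with g(x, y) ≡ 0 (mod 11); the common zeros in that column are the intersection.
  x = 0: f ≡ 0 at y ∈ ∅; g ≡ 0 at y ∈ {0}; common: ∅.
  x = 1: f ≡ 0 at y ∈ {1}; g ≡ 0 at y ∈ {6}; common: ∅.
  x = 2: f ≡ 0 at y ∈ {5, 9}; g ≡ 0 at y ∈ {1}; common: ∅.
  x = 3: f ≡ 0 at y ∈ {7, 8}; g ≡ 0 at y ∈ {7}; common: {7}.
  x = 4: f ≡ 0 at y ∈ ∅; g ≡ 0 at y ∈ {2}; common: ∅.
  x = 5: f ≡ 0 at y ∈ ∅; g ≡ 0 at y ∈ {8}; common: ∅.
  x = 6: f ≡ 0 at y ∈ {3, 4}; g ≡ 0 at y ∈ {3}; common: {3}.
  x = 7: f ≡ 0 at y ∈ {2, 6}; g ≡ 0 at y ∈ {9}; common: ∅.
  x = 8: f ≡ 0 at y ∈ {10}; g ≡ 0 at y ∈ {4}; common: ∅.
  x = 9: f ≡ 0 at y ∈ ∅; g ≡ 0 at y ∈ {10}; common: ∅.
  x = 10: f ≡ 0 at y ∈ ∅; g ≡ 0 at y ∈ {5}; common: ∅.
Collecting: common zeros = {(3, 7), (6, 3)}, so the count is 2.
Comparison with the Bézout bound: 2 ≤ 2 = deg(f)·deg(g), as expected for curves with no common component (the bound is attained).


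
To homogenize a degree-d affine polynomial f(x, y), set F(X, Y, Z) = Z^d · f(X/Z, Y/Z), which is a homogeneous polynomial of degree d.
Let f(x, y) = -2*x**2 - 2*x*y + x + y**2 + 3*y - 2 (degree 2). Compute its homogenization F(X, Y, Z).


F(X, Y, Z) = -2*X**2 - 2*X*Y + X*Z + Y**2 + 3*Y*Z - 2*Z**2

deg(f) = 2.
Substitute x = X/Z, y = Y/Z into f, then multiply by Z^2.
  monomial -2·x^2·y^0 ↦ -2·X^2·Y^0·Z^0.
  monomial -2·x^1·y^1 ↦ -2·X^1·Y^1·Z^0.
  monomial 1·x^1·y^0 ↦ 1·X^1·Y^0·Z^1.
  monomial 1·x^0·y^2 ↦ 1·X^0·Y^2·Z^0.
  monomial 3·x^0·y^1 ↦ 3·X^0·Y^1·Z^1.
  monomial -2·x^0·y^0 ↦ -2·X^0·Y^0·Z^2.
Collecting: F(X, Y, Z) = -2*X**2 - 2*X*Y + X*Z + Y**2 + 3*Y*Z - 2*Z**2.


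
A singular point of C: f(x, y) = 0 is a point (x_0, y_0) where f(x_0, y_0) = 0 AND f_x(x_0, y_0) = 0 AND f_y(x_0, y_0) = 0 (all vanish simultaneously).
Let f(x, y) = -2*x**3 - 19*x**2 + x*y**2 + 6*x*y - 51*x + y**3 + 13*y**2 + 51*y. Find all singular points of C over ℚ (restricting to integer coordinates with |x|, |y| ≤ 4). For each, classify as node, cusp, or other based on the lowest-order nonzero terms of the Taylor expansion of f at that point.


Singular points: {(-3, -3)}; classification: node.

Compute partial derivatives:
  f_x = -6*x**2 - 38*x + y**2 + 6*y - 51.
  f_y = 2*x*y + 6*x + 3*y**2 + 26*y + 51.
Scan x_0 ∈ {−4, ..., 4}. For each x_0, f_y(x_0, y) is a polynomial in y; find its integer roots y ∈ {−4, ..., 4}, then test f_x and f at those candidates.
  x = -4: f_y(-4, y) = 3*y**2 + 18*y + 27; vanishes at y ∈ {-3}. (-4, -3): f_x = -4 ≠ 0.
  x = -3: f_y(-3, y) = 3*y**2 + 20*y + 33; vanishes at y ∈ {-3}. (-3, -3): f_x = 0, f = 0 — SINGULAR.
  x = -2: f_y(-2, y) = 3*y**2 + 22*y + 39; vanishes at y ∈ {-3}. (-2, -3): f_x = -8 ≠ 0.
  x = -1: f_y(-1, y) = 3*y**2 + 24*y + 45; vanishes at y ∈ {-3}. (-1, -3): f_x = -28 ≠ 0.
  x = 0: f_y(0, y) = 3*y**2 + 26*y + 51; vanishes at y ∈ {-3}. (0, -3): f_x = -60 ≠ 0.
  x = 1: f_y(1, y) = 3*y**2 + 28*y + 57; vanishes at y ∈ {-3}. (1, -3): f_x = -104 ≠ 0.
  x = 2: f_y(2, y) = 3*y**2 + 30*y + 63; vanishes at y ∈ {-3}. (2, -3): f_x = -160 ≠ 0.
  x = 3: f_y(3, y) = 3*y**2 + 32*y + 69; vanishes at y ∈ {-3}. (3, -3): f_x = -228 ≠ 0.
  x = 4: f_y(4, y) = 3*y**2 + 34*y + 75; vanishes at y ∈ {-3}. (4, -3): f_x = -308 ≠ 0.
Only singular point on the grid: (-3, -3).
Classify: substitute x = -3 + u, y = -3 + v and expand: f = -2*u**3 - u**2 + u*v**2 + v**3 + v**2.
No constant or linear terms (consistent with a singular point). Quadratic part: -u**2 + v**2. Cubic part: -2*u**3 + u*v**2 + v**3.
The quadratic part v**2 - u**2 = (v − u)(v + u) splits into two distinct linear factors, so there are two distinct tangent lines y − -3 = ±(x − -3) — this is a node (ordinary double point).
Classification: node.


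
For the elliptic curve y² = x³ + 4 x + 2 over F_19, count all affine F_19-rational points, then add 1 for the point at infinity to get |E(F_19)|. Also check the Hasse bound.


Affine points = {(1, 8), (1, 11), (4, 5), (4, 14), (9, 8), (9, 11), (10, 4), (10, 15), (11, 3), (11, 16), (12, 7), (12, 12), (13, 3), (13, 16), (14, 3), (14, 16), (15, 6), (15, 13), (16, 1), (16, 18), (17, 9), (17, 10), (18, 4), (18, 15)}; affine count = 24; |E(F_19)| = 25.

Discriminant check: Δ ∝ 4a³ + 27b² = 4·4³ + 27·2² = 4·64 + 27·4 ≡ 3 (mod 19). Nonzero ⇒ E is nonsingular.
For each x ∈ F_19, compute rhs = x³ + 4·x + 2 mod 19, then count y ∈ F_19 with y² ≡ rhs.
  x = 0: rhs = 2, matching y values: none (0 points).
  x = 1: rhs = 7, matching y values: 8, 11 (2 points).
  x = 2: rhs = 18, matching y values: none (0 points).
  x = 3: rhs = 3, matching y values: none (0 points).
  x = 4: rhs = 6, matching y values: 5, 14 (2 points).
  x = 5: rhs = 14, matching y values: none (0 points).
  x = 6: rhs = 14, matching y values: none (0 points).
  x = 7: rhs = 12, matching y values: none (0 points).
  x = 8: rhs = 14, matching y values: none (0 points).
  x = 9: rhs = 7, matching y values: 8, 11 (2 points).
  x = 10: rhs = 16, matching y values: 4, 15 (2 points).
  x = 11: rhs = 9, matching y values: 3, 16 (2 points).
  x = 12: rhs = 11, matching y values: 7, 12 (2 points).
  x = 13: rhs = 9, matching y values: 3, 16 (2 points).
  x = 14: rhs = 9, matching y values: 3, 16 (2 points).
  x = 15: rhs = 17, matching y values: 6, 13 (2 points).
  x = 16: rhs = 1, matching y values: 1, 18 (2 points).
  x = 17: rhs = 5, matching y values: 9, 10 (2 points).
  x = 18: rhs = 16, matching y values: 4, 15 (2 points).
Total affine count: 24.
Full point count |E(F_19)| = 24 + 1 = 25.
Hasse bound: |25 − (19+1)| = |5| = 5 ≤ 2√19 ≈ 8.7178 ✓.


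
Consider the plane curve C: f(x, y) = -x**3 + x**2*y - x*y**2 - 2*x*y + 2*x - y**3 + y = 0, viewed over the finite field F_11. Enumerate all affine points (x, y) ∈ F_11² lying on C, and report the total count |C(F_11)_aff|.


Affine F_11-points: {(0, 0), (0, 1), (0, 10), (1, 2), (2, 6), (3, 2), (3, 8), (3, 9), (6, 4), (7, 8), (9, 2), (9, 3), (9, 8), (10, 4)}; count = 14.

For each of the 121 pairs (x, y) ∈ F_11², evaluate f(x, y) mod 11. Record the zeros.
  x = 0: [0↦0, 1↦0, 2↦5, 3↦9, 4↦6, 5↦1, 6↦10, 7↦5, 8↦2, 9↦6, 10↦0]  zeros at y ∈ {0, 1, 10}
  x = 1: [0↦1, 1↦10, 2↦0, 3↦9, 4↦9, 5↦5, 6↦2, 7↦5, 8↦8, 9↦5, 10↦1]  zeros at y ∈ {2}
  x = 2: [0↦7, 1↦5, 2↦4, 3↦9, 4↦3, 5↦2, 6↦0, 7↦2, 8↦2, 9↦5, 10↦5]  zeros at y ∈ {6}
  x = 3: [0↦1, 1↦1, 2↦0, 3↦3, 4↦4, 5↦8, 6↦9, 7↦1, 8↦0, 9↦0, 10↦6]  zeros at y ∈ {2, 8, 9}
  x = 4: [0↦10, 1↦3, 2↦4, 3↦7, 4↦6, 5↦6, 6↦1, 7↦7, 8↦7, 9↦6, 10↦9]  zeros at y ∈ ∅
  x = 5: [0↦6, 1↦5, 2↦10, 3↦4, 4↦3, 5↦1, 6↦3, 7↦3, 8↦6, 9↦6, 10↦8]  zeros at y ∈ ∅
  x = 6: [0↦5, 1↦1, 2↦1, 3↦10, 4↦0, 5↦9, 6↦9, 7↦5, 8↦2, 9↦5, 10↦8]  zeros at y ∈ {4}
  x = 7: [0↦1, 1↦7, 2↦4, 3↦8, 4↦2, 5↦2, 6↦2, 7↦7, 8↦0, 9↦8, 10↦3]  zeros at y ∈ {8}
  x = 8: [0↦10, 1↦6, 2↦2, 3↦3, 4↦3, 5↦7, 6↦9, 7↦3, 8↦5, 9↦9, 10↦9]  zeros at y ∈ ∅
  x = 9: [0↦4, 1↦3, 2↦0, 3↦0, 4↦8, 5↦7, 6↦2, 7↦9, 8↦0, 9↦2, 10↦9]  zeros at y ∈ {2, 3, 8}
  x = 10: [0↦10, 1↦3, 2↦3, 3↦4, 4↦0, 5↦7, 6↦8, 7↦8, 8↦1, 9↦3, 10↦8]  zeros at y ∈ {4}
Collecting zeros: affine points = {(0, 0), (0, 1), (0, 10), (1, 2), (2, 6), (3, 2), (3, 8), (3, 9), (6, 4), (7, 8), (9, 2), (9, 3), (9, 8), (10, 4)}.
Total count |C(F_11)_aff| = 14.


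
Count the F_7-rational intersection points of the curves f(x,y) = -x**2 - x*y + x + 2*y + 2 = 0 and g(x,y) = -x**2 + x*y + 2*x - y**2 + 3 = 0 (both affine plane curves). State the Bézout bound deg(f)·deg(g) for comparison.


Common zeros: {(2, 3), (2, 6), (3, 3), (6, 0)}; count = 4; Bézout bound = 4.

deg(f) = 2, deg(g) = 2, so Bézout bound = 4.
Scan x ∈ F_7. For each x, list the y ∈ F_7 with f(x, y) ≡ 0 and those with g(x, y) ≡ 0 (mod 7); the common zeros in that column are the intersection.
  x = 0: f ≡ 0 at y ∈ {6}; g ≡ 0 at y ∈ ∅; common: ∅.
  x = 1: f ≡ 0 at y ∈ {5}; g ≡ 0 at y ∈ ∅; common: ∅.
  x = 2: f ≡ 0 at y ∈ {0, 1, 2, 3, 4, 5, 6}; g ≡ 0 at y ∈ {3, 6}; common: {3, 6}.
  x = 3: f ≡ 0 at y ∈ {3}; g ≡ 0 at y ∈ {0, 3}; common: {3}.
  x = 4: f ≡ 0 at y ∈ {2}; g ≡ 0 at y ∈ ∅; common: ∅.
  x = 5: f ≡ 0 at y ∈ {1}; g ≡ 0 at y ∈ ∅; common: ∅.
  x = 6: f ≡ 0 at y ∈ {0}; g ≡ 0 at y ∈ {0, 6}; common: {0}.
Collecting: common zeros = {(2, 3), (2, 6), (3, 3), (6, 0)}, so the count is 4.
Comparison with the Bézout bound: 4 ≤ 4 = deg(f)·deg(g), as expected for curves with no common component (the bound is attained).


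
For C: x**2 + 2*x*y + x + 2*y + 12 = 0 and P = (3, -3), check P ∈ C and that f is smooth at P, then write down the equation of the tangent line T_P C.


Tangent line at P: x + 8*y + 21 = 0.

Step 1: f(3, -3) = 0, so P lies on C.
Step 2: partial derivatives
  f_x(x, y) = 2*x + 2*y + 1, f_y(x, y) = 2*x + 2.
  f_x(P) = 1, f_y(P) = 8 (gradient nonzero, so P is smooth).
Step 3: tangent line at P: 1·(x − 3) + 8·(y − -3) = 0.
Expanding: x + 8*y + 21 = 0.


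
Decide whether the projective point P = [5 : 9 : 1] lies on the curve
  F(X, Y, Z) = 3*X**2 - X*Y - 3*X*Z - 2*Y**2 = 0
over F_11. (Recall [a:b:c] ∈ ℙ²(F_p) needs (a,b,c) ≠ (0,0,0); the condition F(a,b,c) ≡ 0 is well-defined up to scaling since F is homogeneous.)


F(5,9,1) ≡ 7 (mod 11); P is NOT on the curve.

Evaluate F(5, 9, 1) term-by-term (mod 11).
  3*X**2 ↦ 3·25·1·1 = 75
  -X*Y ↦ -1·5·9·1 = -45
  -3*X*Z ↦ -3·5·1·1 = -15
  -2*Y**2 ↦ -2·1·81·1 = -162
Sum: F(5, 9, 1) = (75) + (-45) + (-15) + (-162) = -147.
Reducing mod 11: -147 ≡ 7 (mod 11).
Since F(a, b, c) ≡ 7 ≠ 0 (mod 11), P does NOT lie on the curve.


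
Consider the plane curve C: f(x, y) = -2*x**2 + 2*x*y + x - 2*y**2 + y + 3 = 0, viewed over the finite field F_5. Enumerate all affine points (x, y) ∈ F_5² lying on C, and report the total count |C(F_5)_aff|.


Affine F_5-points: {(0, 4), (1, 2), (2, 1), (2, 4), (4, 0), (4, 2)}; count = 6.

For each of the 25 pairs (x, y) ∈ F_5², evaluate f(x, y) mod 5. Record the zeros.
  x = 0: [0↦3, 1↦2, 2↦2, 3↦3, 4↦0]  zeros at y ∈ {4}
  x = 1: [0↦2, 1↦3, 2↦0, 3↦3, 4↦2]  zeros at y ∈ {2}
  x = 2: [0↦2, 1↦0, 2↦4, 3↦4, 4↦0]  zeros at y ∈ {1, 4}
  x = 3: [0↦3, 1↦3, 2↦4, 3↦1, 4↦4]  zeros at y ∈ ∅
  x = 4: [0↦0, 1↦2, 2↦0, 3↦4, 4↦4]  zeros at y ∈ {0, 2}
Collecting zeros: affine points = {(0, 4), (1, 2), (2, 1), (2, 4), (4, 0), (4, 2)}.
Total count |C(F_5)_aff| = 6.


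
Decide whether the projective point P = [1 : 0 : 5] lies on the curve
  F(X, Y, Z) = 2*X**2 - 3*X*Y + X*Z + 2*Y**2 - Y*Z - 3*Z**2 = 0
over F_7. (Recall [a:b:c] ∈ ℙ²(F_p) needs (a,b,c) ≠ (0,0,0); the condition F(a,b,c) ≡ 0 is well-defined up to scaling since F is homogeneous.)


F(1,0,5) ≡ 2 (mod 7); P is NOT on the curve.

Evaluate F(1, 0, 5) term-by-term (mod 7).
  2*X**2 ↦ 2·1·1·1 = 2
  -3*X*Y ↦ -3·1·0·1 = 0
  X*Z ↦ 1·1·1·5 = 5
  2*Y**2 ↦ 2·1·0·1 = 0
  -Y*Z ↦ -1·1·0·5 = 0
  -3*Z**2 ↦ -3·1·1·25 = -75
Sum: F(1, 0, 5) = (2) + (0) + (5) + (0) + (0) + (-75) = -68.
Reducing mod 7: -68 ≡ 2 (mod 7).
Since F(a, b, c) ≡ 2 ≠ 0 (mod 7), P does NOT lie on the curve.


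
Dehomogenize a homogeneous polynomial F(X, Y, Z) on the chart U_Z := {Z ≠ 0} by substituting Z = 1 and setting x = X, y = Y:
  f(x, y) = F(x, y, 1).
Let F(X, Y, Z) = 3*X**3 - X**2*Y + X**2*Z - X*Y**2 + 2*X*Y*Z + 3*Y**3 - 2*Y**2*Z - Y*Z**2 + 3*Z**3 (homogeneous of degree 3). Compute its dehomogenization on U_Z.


f(x, y) = 3*x**3 - x**2*y + x**2 - x*y**2 + 2*x*y + 3*y**3 - 2*y**2 - y + 3

On U_Z we set Z = 1. Each monomial c·X^i·Y^j·Z^k in F becomes c·x^i·y^j·1^k = c·x^i·y^j.
Substituting Z = 1: F(X, Y, 1) = 3*x**3 - x**2*y + x**2 - x*y**2 + 2*x*y + 3*y**3 - 2*y**2 - y + 3.
Note: deg(f) ≤ deg(F) = 3; strict inequality happens when F is divisible by Z (lost terms).


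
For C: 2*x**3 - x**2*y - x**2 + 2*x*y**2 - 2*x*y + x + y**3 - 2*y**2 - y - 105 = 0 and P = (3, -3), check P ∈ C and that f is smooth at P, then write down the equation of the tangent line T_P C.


Tangent line at P: 91*x - 13*y - 312 = 0.

Step 1: f(3, -3) = 0, so P lies on C.
Step 2: partial derivatives
  f_x(x, y) = 6*x**2 - 2*x*y - 2*x + 2*y**2 - 2*y + 1, f_y(x, y) = -x**2 + 4*x*y - 2*x + 3*y**2 - 4*y - 1.
  f_x(P) = 91, f_y(P) = -13 (gradient nonzero, so P is smooth).
Step 3: tangent line at P: 91·(x − 3) + -13·(y − -3) = 0.
Expanding: 91*x - 13*y - 312 = 0.


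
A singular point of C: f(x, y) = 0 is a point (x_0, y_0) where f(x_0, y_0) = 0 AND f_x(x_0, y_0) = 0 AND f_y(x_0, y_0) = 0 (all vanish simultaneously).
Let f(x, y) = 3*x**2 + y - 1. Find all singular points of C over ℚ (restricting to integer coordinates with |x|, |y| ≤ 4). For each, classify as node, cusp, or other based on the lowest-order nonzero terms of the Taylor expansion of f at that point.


No singular points in the scanned grid; C is smooth there.

Compute partial derivatives:
  f_x = 6*x.
  f_y = 1.
f_y = 1 is a nonzero constant, so f_y never vanishes: no point (x, y) can satisfy f = f_x = f_y = 0. In particular no (x, y) ∈ {−4, ..., 4}² is singular; the curve is smooth.


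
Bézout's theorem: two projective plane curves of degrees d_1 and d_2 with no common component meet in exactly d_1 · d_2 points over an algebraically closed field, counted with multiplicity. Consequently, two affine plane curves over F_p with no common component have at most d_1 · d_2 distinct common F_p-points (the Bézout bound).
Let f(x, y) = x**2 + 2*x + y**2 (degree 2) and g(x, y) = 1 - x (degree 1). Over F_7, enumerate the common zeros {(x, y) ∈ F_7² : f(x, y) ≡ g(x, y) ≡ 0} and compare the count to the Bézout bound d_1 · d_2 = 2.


Common zeros: {(1, 2), (1, 5)}; count = 2; Bézout bound = 2.

deg(f) = 2, deg(g) = 1, so Bézout bound = 2.
Scan x ∈ F_7. For each x, list the y ∈ F_7 with f(x, y) ≡ 0 and those with g(x, y) ≡ 0 (mod 7); the common zeros in that column are the intersection.
  x = 0: f ≡ 0 at y ∈ {0}; g ≡ 0 at y ∈ ∅; common: ∅.
  x = 1: f ≡ 0 at y ∈ {2, 5}; g ≡ 0 at y ∈ {0, 1, 2, 3, 4, 5, 6}; common: {2, 5}.
  x = 2: f ≡ 0 at y ∈ ∅; g ≡ 0 at y ∈ ∅; common: ∅.
  x = 3: f ≡ 0 at y ∈ ∅; g ≡ 0 at y ∈ ∅; common: ∅.
  x = 4: f ≡ 0 at y ∈ {2, 5}; g ≡ 0 at y ∈ ∅; common: ∅.
  x = 5: f ≡ 0 at y ∈ {0}; g ≡ 0 at y ∈ ∅; common: ∅.
  x = 6: f ≡ 0 at y ∈ {1, 6}; g ≡ 0 at y ∈ ∅; common: ∅.
Collecting: common zeros = {(1, 2), (1, 5)}, so the count is 2.
Comparison with the Bézout bound: 2 ≤ 2 = deg(f)·deg(g), as expected for curves with no common component (the bound is attained).


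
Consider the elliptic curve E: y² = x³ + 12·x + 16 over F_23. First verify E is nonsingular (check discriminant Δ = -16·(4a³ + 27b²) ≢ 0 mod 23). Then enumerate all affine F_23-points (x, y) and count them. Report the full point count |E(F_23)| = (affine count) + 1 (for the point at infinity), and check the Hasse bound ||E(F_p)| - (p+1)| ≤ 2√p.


Affine points = {(0, 4), (0, 19), (1, 11), (1, 12), (2, 5), (2, 18), (4, 6), (4, 17), (7, 11), (7, 12), (8, 7), (8, 16), (9, 5), (9, 18), (10, 3), (10, 20), (12, 5), (12, 18), (13, 0), (15, 11), (15, 12), (16, 7), (16, 16), (17, 2), (17, 21), (22, 7), (22, 16)}; affine count = 27; |E(F_23)| = 28.

Discriminant check: Δ ∝ 4a³ + 27b² = 4·12³ + 27·16² = 4·1728 + 27·256 ≡ 1 (mod 23). Nonzero ⇒ E is nonsingular.
For each x ∈ F_23, compute rhs = x³ + 12·x + 16 mod 23, then count y ∈ F_23 with y² ≡ rhs.
  x = 0: rhs = 16, matching y values: 4, 19 (2 points).
  x = 1: rhs = 6, matching y values: 11, 12 (2 points).
  x = 2: rhs = 2, matching y values: 5, 18 (2 points).
  x = 3: rhs = 10, matching y values: none (0 points).
  x = 4: rhs = 13, matching y values: 6, 17 (2 points).
  x = 5: rhs = 17, matching y values: none (0 points).
  x = 6: rhs = 5, matching y values: none (0 points).
  x = 7: rhs = 6, matching y values: 11, 12 (2 points).
  x = 8: rhs = 3, matching y values: 7, 16 (2 points).
  x = 9: rhs = 2, matching y values: 5, 18 (2 points).
  x = 10: rhs = 9, matching y values: 3, 20 (2 points).
  x = 11: rhs = 7, matching y values: none (0 points).
  x = 12: rhs = 2, matching y values: 5, 18 (2 points).
  x = 13: rhs = 0, matching y values: 0 (1 points).
  x = 14: rhs = 7, matching y values: none (0 points).
  x = 15: rhs = 6, matching y values: 11, 12 (2 points).
  x = 16: rhs = 3, matching y values: 7, 16 (2 points).
  x = 17: rhs = 4, matching y values: 2, 21 (2 points).
  x = 18: rhs = 15, matching y values: none (0 points).
  x = 19: rhs = 19, matching y values: none (0 points).
  x = 20: rhs = 22, matching y values: none (0 points).
  x = 21: rhs = 7, matching y values: none (0 points).
  x = 22: rhs = 3, matching y values: 7, 16 (2 points).
Total affine count: 27.
Full point count |E(F_23)| = 27 + 1 = 28.
Hasse bound: |28 − (23+1)| = |4| = 4 ≤ 2√23 ≈ 9.5917 ✓.


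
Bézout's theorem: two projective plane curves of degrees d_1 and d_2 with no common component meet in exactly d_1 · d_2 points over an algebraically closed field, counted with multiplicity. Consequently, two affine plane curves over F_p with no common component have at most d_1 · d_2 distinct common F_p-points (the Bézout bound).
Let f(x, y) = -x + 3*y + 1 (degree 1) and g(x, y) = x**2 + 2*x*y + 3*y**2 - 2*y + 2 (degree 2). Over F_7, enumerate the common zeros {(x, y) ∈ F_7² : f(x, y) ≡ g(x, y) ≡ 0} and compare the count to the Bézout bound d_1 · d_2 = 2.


Common zeros: {(2, 5), (6, 4)}; count = 2; Bézout bound = 2.

deg(f) = 1, deg(g) = 2, so Bézout bound = 2.
Scan x ∈ F_7. For each x, list the y ∈ F_7 with f(x, y) ≡ 0 and those with g(x, y) ≡ 0 (mod 7); the common zeros in that column are the intersection.
  x = 0: f ≡ 0 at y ∈ {2}; g ≡ 0 at y ∈ {4, 6}; common: ∅.
  x = 1: f ≡ 0 at y ∈ {0}; g ≡ 0 at y ∈ ∅; common: ∅.
  x = 2: f ≡ 0 at y ∈ {5}; g ≡ 0 at y ∈ {5, 6}; common: {5}.
  x = 3: f ≡ 0 at y ∈ {3}; g ≡ 0 at y ∈ ∅; common: ∅.
  x = 4: f ≡ 0 at y ∈ {1}; g ≡ 0 at y ∈ {2, 3}; common: ∅.
  x = 5: f ≡ 0 at y ∈ {6}; g ≡ 0 at y ∈ ∅; common: ∅.
  x = 6: f ≡ 0 at y ∈ {4}; g ≡ 0 at y ∈ {2, 4}; common: {4}.
Collecting: common zeros = {(2, 5), (6, 4)}, so the count is 2.
Comparison with the Bézout bound: 2 ≤ 2 = deg(f)·deg(g), as expected for curves with no common component (the bound is attained).


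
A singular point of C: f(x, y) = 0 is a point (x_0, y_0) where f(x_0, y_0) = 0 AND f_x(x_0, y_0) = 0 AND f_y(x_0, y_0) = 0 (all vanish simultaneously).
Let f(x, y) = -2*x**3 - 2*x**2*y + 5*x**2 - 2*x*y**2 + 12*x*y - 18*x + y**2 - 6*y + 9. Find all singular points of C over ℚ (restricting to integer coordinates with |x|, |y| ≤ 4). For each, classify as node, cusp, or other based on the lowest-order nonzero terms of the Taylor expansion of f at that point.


Singular points: {(0, 3)}; classification: node.

Compute partial derivatives:
  f_x = -6*x**2 - 4*x*y + 10*x - 2*y**2 + 12*y - 18.
  f_y = -2*x**2 - 4*x*y + 12*x + 2*y - 6.
Scan x_0 ∈ {−4, ..., 4}. For each x_0, f_y(x_0, y) is a polynomial in y; find its integer roots y ∈ {−4, ..., 4}, then test f_x and f at those candidates.
  x = -4: f_y(-4, y) = 18*y - 86; no integer root y with |y| ≤ 4.
  x = -3: f_y(-3, y) = 14*y - 60; no integer root y with |y| ≤ 4.
  x = -2: f_y(-2, y) = 10*y - 38; no integer root y with |y| ≤ 4.
  x = -1: f_y(-1, y) = 6*y - 20; no integer root y with |y| ≤ 4.
  x = 0: f_y(0, y) = 2*y - 6; vanishes at y ∈ {3}. (0, 3): f_x = 0, f = 0 — SINGULAR.
  x = 1: f_y(1, y) = 4 - 2*y; vanishes at y ∈ {2}. (1, 2): f_x = -6 ≠ 0.
  x = 2: f_y(2, y) = 10 - 6*y; no integer root y with |y| ≤ 4.
  x = 3: f_y(3, y) = 12 - 10*y; no integer root y with |y| ≤ 4.
  x = 4: f_y(4, y) = 10 - 14*y; no integer root y with |y| ≤ 4.
Only singular point on the grid: (0, 3).
Classify: substitute x = 0 + u, y = 3 + v and expand: f = -2*u**3 - 2*u**2*v - u**2 - 2*u*v**2 + v**2.
No constant or linear terms (consistent with a singular point). Quadratic part: -u**2 + v**2. Cubic part: -2*u**3 - 2*u**2*v - 2*u*v**2.
The quadratic part v**2 - u**2 = (v − u)(v + u) splits into two distinct linear factors, so there are two distinct tangent lines y − 3 = ±(x − 0) — this is a node (ordinary double point).
Classification: node.
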